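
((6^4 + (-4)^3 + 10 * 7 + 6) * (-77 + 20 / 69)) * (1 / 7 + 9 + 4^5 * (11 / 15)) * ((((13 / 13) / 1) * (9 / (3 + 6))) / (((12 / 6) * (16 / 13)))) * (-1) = 74821805656 / 2415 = 30982114.14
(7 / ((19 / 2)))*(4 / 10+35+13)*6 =20328 / 95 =213.98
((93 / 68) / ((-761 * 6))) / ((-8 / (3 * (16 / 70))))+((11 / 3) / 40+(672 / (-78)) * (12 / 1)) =-103.29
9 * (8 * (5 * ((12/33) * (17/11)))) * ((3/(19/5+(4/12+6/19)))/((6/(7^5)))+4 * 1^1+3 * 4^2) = 15060913020/38357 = 392650.96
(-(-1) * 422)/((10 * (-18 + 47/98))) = -20678/8585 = -2.41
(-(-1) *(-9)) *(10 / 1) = -90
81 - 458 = -377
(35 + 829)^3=644972544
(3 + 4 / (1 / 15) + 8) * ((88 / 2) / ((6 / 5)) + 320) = 25323.33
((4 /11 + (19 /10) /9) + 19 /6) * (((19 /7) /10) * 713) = 12544522 /17325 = 724.07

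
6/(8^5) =3/16384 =0.00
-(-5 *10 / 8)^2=-625 / 16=-39.06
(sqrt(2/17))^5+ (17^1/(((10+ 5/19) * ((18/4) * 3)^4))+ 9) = 9.00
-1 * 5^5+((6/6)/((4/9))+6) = -12467/4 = -3116.75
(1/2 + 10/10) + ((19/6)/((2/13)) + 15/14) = 1945/84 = 23.15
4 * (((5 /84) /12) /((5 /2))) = 1 /126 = 0.01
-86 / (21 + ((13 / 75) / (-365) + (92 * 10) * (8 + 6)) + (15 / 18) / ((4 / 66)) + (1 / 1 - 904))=-9417000 / 1315286573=-0.01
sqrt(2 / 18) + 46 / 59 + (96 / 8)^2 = 145.11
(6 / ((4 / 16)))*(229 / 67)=5496 / 67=82.03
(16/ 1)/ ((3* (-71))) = -0.08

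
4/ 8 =1/ 2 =0.50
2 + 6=8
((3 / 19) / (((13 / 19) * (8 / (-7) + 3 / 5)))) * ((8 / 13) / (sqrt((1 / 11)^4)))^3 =-95239119360 / 542659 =-175504.54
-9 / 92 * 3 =-27 / 92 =-0.29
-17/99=-0.17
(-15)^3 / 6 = -1125 / 2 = -562.50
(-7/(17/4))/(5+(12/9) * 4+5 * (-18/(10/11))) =0.02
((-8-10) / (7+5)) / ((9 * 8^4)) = -1 / 24576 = -0.00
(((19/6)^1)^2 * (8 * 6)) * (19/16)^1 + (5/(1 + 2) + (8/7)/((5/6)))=80447/140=574.62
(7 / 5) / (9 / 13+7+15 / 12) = 0.16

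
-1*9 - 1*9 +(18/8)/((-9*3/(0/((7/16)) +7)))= -223/12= -18.58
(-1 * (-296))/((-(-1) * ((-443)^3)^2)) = 296/7558269224026249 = 0.00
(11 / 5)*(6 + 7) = 143 / 5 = 28.60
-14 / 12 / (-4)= 7 / 24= 0.29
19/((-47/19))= -361/47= -7.68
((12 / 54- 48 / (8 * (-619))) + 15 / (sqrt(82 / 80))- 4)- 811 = -799.95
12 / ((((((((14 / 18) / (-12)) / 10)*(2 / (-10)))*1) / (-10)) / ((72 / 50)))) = -933120 / 7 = -133302.86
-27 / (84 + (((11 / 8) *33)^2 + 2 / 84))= -36288 / 2880077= -0.01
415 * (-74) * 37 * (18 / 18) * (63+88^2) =-8870859890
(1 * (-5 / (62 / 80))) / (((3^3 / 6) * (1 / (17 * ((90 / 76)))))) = -17000 / 589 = -28.86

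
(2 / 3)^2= 4 / 9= 0.44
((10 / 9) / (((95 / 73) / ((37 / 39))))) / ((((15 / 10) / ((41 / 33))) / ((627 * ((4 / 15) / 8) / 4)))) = 110741 / 31590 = 3.51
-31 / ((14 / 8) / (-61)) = 7564 / 7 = 1080.57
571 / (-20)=-28.55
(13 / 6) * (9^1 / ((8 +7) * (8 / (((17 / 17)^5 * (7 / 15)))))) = 91 / 1200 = 0.08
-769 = -769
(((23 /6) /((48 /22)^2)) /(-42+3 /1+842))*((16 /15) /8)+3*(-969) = -5500508867 /1892160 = -2907.00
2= 2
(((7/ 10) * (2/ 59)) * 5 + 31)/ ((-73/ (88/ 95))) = -161568/ 409165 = -0.39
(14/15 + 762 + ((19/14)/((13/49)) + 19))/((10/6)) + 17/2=156237/325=480.73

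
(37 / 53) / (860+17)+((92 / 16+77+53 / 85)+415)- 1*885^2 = -12369851537913 / 15803540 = -782726.63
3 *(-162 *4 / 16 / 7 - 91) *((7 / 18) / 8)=-1355 / 96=-14.11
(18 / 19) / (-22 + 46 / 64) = -192 / 4313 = -0.04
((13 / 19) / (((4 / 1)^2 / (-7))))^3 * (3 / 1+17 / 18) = -53503541 / 505700352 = -0.11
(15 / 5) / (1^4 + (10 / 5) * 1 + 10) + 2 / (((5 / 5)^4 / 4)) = 8.23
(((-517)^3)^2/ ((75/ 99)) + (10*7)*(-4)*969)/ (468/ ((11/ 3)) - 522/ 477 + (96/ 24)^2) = 367388665217260919991/ 2077550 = 176837460093504.81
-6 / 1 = -6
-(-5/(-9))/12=-5/108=-0.05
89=89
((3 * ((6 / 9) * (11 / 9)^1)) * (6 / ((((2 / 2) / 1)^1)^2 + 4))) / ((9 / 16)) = 704 / 135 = 5.21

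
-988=-988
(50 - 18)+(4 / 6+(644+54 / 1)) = 2192 / 3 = 730.67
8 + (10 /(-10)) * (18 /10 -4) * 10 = 30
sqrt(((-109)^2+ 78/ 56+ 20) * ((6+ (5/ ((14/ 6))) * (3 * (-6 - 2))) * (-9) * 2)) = 9 * sqrt(5887717)/ 7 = 3119.74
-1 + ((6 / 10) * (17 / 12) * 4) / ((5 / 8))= 4.44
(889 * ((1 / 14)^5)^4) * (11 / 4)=1397 / 47810431671591315177472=0.00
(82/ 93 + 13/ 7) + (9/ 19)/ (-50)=1687991/ 618450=2.73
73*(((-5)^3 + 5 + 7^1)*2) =-16498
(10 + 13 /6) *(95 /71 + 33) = 88987 /213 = 417.78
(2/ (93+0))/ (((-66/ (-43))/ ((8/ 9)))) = 344/ 27621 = 0.01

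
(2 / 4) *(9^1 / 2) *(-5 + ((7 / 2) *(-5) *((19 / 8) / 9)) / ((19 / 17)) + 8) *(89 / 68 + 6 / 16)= -37327 / 8704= -4.29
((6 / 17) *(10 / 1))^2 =3600 / 289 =12.46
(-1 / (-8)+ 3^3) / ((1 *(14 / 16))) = 31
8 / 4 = 2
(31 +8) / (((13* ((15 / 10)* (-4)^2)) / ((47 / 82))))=47 / 656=0.07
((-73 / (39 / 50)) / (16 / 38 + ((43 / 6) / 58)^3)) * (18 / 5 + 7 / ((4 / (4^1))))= -10326872327040 / 4402634197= -2345.61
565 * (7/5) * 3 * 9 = 21357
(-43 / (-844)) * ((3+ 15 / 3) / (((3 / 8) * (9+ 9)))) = 344 / 5697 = 0.06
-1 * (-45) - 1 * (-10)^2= -55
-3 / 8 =-0.38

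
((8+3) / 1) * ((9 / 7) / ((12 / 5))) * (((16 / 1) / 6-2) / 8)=55 / 112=0.49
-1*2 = -2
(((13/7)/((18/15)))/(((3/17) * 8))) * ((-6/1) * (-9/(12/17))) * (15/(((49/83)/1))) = 23387325/10976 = 2130.77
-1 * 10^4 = -10000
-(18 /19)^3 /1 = -5832 /6859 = -0.85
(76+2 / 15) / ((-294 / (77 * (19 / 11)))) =-10849 / 315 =-34.44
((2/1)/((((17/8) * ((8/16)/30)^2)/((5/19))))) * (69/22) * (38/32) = 621000/187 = 3320.86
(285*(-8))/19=-120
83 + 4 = 87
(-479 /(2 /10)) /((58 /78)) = -3220.86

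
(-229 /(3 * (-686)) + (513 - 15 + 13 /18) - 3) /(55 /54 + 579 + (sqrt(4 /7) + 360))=466180293108 /883800366967 - 991853424 * sqrt(7) /6186602568769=0.53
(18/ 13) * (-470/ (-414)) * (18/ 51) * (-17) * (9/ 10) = -8.49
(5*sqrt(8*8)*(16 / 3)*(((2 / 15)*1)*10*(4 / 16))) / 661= 640 / 5949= 0.11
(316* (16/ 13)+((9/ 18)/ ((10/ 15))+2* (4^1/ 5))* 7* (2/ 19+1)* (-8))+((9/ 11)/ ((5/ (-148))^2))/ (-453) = 2480966366/ 10256675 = 241.89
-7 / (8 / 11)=-77 / 8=-9.62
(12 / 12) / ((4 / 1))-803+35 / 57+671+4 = -28987 / 228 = -127.14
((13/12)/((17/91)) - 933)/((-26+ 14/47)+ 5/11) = 97790033/2662812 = 36.72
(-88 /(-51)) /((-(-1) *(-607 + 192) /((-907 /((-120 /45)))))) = -1.41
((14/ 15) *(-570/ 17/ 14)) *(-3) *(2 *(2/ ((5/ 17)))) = 456/ 5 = 91.20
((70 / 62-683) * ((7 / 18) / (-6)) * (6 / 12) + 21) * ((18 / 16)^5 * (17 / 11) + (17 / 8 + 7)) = 206476621337 / 402259968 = 513.29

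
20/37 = 0.54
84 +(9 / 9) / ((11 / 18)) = 942 / 11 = 85.64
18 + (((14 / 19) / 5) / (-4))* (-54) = 1899 / 95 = 19.99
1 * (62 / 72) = 31 / 36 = 0.86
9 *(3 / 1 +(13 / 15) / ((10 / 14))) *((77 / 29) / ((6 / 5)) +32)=940574 / 725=1297.34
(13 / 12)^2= 169 / 144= 1.17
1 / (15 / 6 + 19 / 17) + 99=12211 / 123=99.28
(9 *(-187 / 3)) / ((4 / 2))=-561 / 2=-280.50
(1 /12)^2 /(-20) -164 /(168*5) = -3943 /20160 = -0.20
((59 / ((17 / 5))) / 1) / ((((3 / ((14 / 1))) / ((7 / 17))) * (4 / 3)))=14455 / 578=25.01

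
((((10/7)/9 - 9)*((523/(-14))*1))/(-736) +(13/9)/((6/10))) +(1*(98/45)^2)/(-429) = 122035184413/62659396800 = 1.95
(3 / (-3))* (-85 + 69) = 16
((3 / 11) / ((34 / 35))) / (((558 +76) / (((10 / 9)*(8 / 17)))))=700 / 3023229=0.00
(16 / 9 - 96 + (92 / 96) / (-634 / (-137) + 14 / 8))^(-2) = 48860100 / 432389098969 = 0.00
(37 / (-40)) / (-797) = 37 / 31880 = 0.00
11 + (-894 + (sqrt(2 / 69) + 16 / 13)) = -11463 / 13 + sqrt(138) / 69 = -881.60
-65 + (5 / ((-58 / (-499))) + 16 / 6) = -3361 / 174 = -19.32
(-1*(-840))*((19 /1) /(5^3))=3192 /25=127.68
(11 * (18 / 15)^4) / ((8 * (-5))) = -1782 / 3125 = -0.57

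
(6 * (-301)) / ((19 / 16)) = -28896 / 19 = -1520.84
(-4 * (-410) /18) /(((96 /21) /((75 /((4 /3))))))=1121.09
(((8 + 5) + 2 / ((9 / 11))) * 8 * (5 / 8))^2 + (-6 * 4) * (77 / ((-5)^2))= 11925937 / 2025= 5889.35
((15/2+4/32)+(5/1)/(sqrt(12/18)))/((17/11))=55 * sqrt(6)/34+671/136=8.90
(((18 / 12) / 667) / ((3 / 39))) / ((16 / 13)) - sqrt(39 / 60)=507 / 21344 - sqrt(65) / 10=-0.78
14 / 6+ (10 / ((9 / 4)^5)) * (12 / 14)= 341969 / 137781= 2.48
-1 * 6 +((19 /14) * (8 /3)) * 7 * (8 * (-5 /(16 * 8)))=-167 /12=-13.92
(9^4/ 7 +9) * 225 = 1490400/ 7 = 212914.29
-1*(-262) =262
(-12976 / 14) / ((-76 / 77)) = 17842 / 19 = 939.05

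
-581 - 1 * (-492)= -89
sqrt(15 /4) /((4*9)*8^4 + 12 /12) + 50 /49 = 1.02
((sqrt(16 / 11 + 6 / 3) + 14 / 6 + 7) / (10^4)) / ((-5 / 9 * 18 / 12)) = -7 / 6250 - 3 * sqrt(418) / 275000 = -0.00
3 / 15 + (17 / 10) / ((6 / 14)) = 25 / 6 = 4.17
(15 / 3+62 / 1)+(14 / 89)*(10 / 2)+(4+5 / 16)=102669 / 1424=72.10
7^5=16807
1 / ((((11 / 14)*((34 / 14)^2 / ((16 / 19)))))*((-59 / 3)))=-32928 / 3563659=-0.01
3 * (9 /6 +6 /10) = 6.30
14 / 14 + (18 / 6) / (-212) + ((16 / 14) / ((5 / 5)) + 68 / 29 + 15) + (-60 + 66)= 1096279 / 43036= 25.47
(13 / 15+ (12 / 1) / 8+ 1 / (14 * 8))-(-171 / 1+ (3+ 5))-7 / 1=266071 / 1680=158.38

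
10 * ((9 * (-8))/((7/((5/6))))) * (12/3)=-2400/7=-342.86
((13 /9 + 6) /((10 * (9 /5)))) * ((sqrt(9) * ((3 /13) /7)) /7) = 67 /11466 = 0.01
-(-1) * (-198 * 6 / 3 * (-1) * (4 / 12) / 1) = 132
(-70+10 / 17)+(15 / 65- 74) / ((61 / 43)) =-1636769 / 13481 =-121.41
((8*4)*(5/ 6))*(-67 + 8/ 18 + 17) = -35680/ 27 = -1321.48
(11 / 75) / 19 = 11 / 1425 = 0.01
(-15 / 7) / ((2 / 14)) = -15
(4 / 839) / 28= 1 / 5873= 0.00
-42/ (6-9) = 14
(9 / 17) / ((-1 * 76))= -9 / 1292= -0.01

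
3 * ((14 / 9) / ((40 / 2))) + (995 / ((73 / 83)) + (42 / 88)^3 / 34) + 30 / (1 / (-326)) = -27427735468997 / 3171400320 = -8648.46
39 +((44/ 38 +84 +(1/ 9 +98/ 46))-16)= 110.40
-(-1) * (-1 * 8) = -8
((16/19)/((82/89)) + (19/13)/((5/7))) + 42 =2276557/50635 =44.96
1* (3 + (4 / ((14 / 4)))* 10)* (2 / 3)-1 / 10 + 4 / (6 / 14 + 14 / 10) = 19667 / 1680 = 11.71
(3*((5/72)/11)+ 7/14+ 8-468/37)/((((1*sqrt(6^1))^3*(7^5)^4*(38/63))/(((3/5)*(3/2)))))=-121017*sqrt(6)/56414500139833929484160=-0.00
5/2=2.50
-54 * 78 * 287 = -1208844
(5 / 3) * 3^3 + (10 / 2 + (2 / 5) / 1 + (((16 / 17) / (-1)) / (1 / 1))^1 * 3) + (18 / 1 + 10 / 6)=17147 / 255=67.24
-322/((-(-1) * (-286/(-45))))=-7245/143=-50.66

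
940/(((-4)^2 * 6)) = 235/24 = 9.79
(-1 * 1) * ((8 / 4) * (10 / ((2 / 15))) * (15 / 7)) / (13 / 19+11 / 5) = -106875 / 959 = -111.44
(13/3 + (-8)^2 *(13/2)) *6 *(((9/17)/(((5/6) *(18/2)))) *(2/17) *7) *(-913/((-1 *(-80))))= -24177153/14450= -1673.16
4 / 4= 1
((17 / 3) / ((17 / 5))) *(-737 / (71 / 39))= -47905 / 71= -674.72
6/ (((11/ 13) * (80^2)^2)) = 39/ 225280000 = 0.00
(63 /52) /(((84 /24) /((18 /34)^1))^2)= 729 /26299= 0.03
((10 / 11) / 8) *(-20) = -25 / 11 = -2.27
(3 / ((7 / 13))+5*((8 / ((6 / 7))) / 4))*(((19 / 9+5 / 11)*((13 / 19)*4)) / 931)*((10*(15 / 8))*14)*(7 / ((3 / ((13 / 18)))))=388480300 / 6754671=57.51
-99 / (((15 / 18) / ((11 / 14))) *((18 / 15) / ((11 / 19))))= -11979 / 266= -45.03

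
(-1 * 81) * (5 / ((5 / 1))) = -81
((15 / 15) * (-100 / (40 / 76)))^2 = 36100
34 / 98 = 17 / 49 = 0.35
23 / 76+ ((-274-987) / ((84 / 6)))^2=15106713 / 1862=8113.16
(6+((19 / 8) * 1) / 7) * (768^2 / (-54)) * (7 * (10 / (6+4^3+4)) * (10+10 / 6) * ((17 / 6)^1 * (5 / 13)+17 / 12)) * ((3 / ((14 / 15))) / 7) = -8883520000 / 10101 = -879469.36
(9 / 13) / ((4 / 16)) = 2.77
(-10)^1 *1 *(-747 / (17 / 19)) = 141930 / 17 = 8348.82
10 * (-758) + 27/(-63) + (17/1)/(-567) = -4298120/567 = -7580.46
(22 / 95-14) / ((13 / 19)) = -1308 / 65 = -20.12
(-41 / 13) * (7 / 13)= -287 / 169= -1.70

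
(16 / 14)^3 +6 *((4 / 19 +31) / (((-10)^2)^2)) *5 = 10338197 / 6517000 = 1.59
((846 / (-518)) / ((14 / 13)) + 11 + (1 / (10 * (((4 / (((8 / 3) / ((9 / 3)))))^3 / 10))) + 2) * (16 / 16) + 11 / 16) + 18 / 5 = 1668688771 / 105734160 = 15.78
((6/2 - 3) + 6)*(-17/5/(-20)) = 51/50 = 1.02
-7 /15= -0.47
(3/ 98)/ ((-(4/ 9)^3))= -2187/ 6272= -0.35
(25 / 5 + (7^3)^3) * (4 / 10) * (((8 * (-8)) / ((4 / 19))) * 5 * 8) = -196279968768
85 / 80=17 / 16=1.06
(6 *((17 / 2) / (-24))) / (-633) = 17 / 5064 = 0.00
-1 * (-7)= 7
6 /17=0.35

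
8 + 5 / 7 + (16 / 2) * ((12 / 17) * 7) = 5741 / 119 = 48.24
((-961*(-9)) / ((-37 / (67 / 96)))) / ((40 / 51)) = -9851211 / 47360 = -208.01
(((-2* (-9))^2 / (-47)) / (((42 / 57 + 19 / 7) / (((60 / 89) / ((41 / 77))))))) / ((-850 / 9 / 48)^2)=-68803789824 / 105324279875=-0.65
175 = 175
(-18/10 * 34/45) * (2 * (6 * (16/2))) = -3264/25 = -130.56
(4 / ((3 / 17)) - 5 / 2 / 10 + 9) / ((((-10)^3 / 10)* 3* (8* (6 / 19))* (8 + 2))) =-7163 / 1728000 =-0.00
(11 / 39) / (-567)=-11 / 22113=-0.00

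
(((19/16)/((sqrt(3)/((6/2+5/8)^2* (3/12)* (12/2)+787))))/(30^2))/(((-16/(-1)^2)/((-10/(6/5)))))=1961921* sqrt(3)/10616832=0.32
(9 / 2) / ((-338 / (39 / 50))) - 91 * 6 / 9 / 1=-473281 / 7800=-60.68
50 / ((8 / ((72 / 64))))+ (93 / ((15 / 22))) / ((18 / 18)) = 22949 / 160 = 143.43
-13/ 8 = -1.62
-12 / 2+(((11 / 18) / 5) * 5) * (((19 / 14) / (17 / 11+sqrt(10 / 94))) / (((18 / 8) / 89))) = 119333033 / 7358526 - 2250721 * sqrt(235) / 7358526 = 11.53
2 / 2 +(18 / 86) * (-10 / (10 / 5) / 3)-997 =-42843 / 43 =-996.35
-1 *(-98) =98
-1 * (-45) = 45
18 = 18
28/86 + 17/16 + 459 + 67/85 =26969591/58480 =461.18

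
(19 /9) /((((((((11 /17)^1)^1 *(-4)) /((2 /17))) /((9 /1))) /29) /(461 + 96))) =-306907 /22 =-13950.32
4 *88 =352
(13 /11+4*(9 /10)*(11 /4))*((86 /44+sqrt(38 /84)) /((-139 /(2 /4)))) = -52417 /672760 - 1219*sqrt(798) /1284360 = -0.10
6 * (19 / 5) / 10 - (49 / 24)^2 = -27193 / 14400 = -1.89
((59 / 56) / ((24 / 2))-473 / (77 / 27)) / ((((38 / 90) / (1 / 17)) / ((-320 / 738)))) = 3575 / 357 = 10.01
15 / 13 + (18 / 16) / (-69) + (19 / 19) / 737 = 2007769 / 1762904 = 1.14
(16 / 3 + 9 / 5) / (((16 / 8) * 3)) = 1.19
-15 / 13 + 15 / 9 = 20 / 39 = 0.51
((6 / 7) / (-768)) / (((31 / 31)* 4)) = -1 / 3584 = -0.00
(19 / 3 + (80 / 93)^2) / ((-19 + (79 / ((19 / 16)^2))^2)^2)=1039003436159257 / 1429419847387630443921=0.00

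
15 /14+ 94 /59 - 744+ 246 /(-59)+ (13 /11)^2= -74370633 /99946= -744.11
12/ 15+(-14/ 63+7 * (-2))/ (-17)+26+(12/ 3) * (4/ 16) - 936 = -694133/ 765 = -907.36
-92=-92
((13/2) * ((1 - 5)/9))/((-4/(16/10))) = 52/45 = 1.16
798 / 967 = 0.83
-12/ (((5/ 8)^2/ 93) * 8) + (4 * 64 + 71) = -753/ 25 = -30.12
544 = 544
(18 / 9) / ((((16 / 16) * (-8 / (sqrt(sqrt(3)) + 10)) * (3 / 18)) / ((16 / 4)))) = -60 - 6 * 3^(1 / 4) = -67.90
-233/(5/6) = -1398/5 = -279.60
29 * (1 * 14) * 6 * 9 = 21924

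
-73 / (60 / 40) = -146 / 3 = -48.67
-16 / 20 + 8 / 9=4 / 45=0.09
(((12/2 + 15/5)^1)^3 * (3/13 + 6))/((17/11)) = 649539/221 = 2939.09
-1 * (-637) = 637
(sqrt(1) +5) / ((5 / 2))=2.40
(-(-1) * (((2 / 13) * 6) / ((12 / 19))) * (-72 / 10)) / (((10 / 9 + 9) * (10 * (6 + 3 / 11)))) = -11286 / 680225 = -0.02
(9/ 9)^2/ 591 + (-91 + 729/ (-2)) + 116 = -401287/ 1182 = -339.50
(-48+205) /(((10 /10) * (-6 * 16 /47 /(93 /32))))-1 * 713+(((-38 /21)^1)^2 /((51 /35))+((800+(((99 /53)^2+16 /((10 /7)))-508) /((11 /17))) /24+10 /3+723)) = -104833068884311 /508305853440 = -206.24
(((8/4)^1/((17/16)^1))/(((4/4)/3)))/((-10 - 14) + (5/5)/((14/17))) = -1344/5423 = -0.25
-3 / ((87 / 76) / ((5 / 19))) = -20 / 29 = -0.69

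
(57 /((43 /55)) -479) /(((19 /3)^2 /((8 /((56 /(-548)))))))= 86122584 /108661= 792.58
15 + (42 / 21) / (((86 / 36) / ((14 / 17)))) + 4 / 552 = 15.70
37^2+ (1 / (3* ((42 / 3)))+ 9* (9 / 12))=115565 / 84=1375.77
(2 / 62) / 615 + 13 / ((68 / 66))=8178919 / 648210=12.62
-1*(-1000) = 1000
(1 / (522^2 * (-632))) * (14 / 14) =-1 / 172209888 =-0.00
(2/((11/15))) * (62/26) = 930/143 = 6.50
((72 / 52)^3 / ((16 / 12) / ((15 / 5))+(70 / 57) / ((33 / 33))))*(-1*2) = -3.17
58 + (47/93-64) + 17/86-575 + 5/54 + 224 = -12820151/35991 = -356.20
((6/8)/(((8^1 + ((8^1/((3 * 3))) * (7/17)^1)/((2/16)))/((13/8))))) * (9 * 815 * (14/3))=102125205/26752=3817.48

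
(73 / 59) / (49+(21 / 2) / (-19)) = 2774 / 108619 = 0.03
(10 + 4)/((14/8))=8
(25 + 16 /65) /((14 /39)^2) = 191997 /980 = 195.92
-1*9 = -9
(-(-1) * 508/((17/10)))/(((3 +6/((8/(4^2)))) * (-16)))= -127/102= -1.25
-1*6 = -6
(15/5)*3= 9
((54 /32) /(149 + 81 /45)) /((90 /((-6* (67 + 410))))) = -4293 /12064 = -0.36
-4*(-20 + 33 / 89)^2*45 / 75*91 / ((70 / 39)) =-9284211378 / 198025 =-46884.04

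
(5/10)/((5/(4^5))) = 512/5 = 102.40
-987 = -987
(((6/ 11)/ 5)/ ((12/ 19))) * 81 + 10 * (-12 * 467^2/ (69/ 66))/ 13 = -63332585439/ 32890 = -1925587.88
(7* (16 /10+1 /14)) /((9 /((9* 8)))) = 468 /5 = 93.60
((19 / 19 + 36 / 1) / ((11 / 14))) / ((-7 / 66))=-444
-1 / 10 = -0.10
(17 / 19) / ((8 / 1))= 17 / 152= 0.11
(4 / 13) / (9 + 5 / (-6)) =24 / 637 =0.04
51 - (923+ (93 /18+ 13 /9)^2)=-296689 /324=-915.71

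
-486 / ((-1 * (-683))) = -486 / 683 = -0.71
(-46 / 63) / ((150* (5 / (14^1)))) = -46 / 3375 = -0.01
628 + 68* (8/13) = 669.85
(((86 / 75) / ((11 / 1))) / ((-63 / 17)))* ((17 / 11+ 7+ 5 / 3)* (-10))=2.87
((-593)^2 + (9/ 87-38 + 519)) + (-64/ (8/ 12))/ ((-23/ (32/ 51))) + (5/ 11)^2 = 483133069094/ 1372019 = 352132.93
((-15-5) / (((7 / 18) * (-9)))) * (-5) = -200 / 7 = -28.57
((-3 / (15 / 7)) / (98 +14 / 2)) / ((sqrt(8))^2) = -1 / 600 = -0.00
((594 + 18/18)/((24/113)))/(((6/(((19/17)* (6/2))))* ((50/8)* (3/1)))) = 15029/180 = 83.49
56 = 56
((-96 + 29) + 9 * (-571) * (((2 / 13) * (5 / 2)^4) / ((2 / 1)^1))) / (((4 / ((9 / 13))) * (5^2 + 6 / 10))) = -145161495 / 1384448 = -104.85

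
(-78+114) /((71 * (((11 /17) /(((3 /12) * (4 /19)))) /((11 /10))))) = 306 /6745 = 0.05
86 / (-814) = -43 / 407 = -0.11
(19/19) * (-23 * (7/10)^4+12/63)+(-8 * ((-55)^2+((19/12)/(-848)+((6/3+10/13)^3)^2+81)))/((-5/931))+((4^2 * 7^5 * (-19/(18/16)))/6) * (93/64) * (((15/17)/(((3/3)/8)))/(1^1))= -750628101432916221199/304426843630000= -2465709.31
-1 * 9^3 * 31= -22599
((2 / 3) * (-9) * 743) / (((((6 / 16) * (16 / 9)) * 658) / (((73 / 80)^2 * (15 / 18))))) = -11878341 / 1684480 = -7.05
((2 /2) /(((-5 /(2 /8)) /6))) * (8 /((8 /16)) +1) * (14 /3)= -119 /5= -23.80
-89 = -89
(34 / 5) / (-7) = -34 / 35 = -0.97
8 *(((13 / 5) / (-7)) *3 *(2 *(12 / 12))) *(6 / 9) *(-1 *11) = 4576 / 35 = 130.74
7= 7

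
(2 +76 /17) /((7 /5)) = 550 /119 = 4.62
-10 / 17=-0.59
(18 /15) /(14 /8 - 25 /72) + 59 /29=42323 /14645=2.89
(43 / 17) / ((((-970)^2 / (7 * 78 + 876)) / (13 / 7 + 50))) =11097999 / 55983550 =0.20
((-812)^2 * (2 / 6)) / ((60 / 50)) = 1648360 / 9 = 183151.11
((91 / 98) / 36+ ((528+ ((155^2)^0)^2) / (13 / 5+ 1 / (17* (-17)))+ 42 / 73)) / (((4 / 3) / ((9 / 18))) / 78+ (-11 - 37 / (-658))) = -4525856023 / 241639855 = -18.73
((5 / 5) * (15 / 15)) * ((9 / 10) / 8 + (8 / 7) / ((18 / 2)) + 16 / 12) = 7927 / 5040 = 1.57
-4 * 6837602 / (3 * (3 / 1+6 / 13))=-355555304 / 135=-2633742.99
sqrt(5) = 2.24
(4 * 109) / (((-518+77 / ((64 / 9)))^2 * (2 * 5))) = 892928 / 5267933405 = 0.00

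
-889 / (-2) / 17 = 889 / 34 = 26.15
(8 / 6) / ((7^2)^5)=4 / 847425747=0.00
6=6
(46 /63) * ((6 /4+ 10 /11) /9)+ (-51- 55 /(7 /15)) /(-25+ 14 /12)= 590299 /81081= 7.28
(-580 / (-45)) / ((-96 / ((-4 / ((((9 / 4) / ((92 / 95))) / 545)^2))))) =23330101888 / 789507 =29550.22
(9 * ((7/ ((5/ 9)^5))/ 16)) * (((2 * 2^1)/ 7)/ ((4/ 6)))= 1594323/ 25000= 63.77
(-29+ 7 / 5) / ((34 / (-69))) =4761 / 85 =56.01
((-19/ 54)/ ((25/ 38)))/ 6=-361/ 4050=-0.09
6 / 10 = 3 / 5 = 0.60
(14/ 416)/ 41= 7/ 8528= 0.00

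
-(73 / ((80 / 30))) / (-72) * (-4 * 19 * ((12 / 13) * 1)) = -1387 / 52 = -26.67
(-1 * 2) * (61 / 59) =-122 / 59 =-2.07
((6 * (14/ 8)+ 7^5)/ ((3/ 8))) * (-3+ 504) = 22468180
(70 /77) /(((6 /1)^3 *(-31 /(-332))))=415 /9207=0.05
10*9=90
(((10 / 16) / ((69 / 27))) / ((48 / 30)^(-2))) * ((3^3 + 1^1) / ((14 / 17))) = 2448 / 115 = 21.29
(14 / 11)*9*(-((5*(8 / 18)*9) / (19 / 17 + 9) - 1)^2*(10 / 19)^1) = -2222640 / 386441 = -5.75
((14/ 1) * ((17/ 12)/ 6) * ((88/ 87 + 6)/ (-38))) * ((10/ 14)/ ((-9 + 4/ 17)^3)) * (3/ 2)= 127369525/ 131232952728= 0.00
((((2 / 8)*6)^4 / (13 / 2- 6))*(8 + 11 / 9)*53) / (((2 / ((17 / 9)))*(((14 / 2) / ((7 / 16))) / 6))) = 1752.73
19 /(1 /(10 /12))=15.83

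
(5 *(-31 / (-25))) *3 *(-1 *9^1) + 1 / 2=-1669 / 10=-166.90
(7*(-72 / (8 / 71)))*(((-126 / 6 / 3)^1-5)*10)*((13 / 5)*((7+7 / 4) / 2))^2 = 555613695 / 8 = 69451711.88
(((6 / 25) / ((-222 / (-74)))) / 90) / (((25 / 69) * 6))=23 / 56250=0.00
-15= -15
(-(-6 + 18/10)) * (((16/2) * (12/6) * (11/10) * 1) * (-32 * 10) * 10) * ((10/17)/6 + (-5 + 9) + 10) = -56691712/17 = -3334806.59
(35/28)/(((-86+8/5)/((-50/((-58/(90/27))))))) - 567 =-567.04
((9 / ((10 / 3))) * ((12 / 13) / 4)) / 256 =81 / 33280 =0.00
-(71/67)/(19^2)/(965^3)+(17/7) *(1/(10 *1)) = 73899731704081/304293012903250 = 0.24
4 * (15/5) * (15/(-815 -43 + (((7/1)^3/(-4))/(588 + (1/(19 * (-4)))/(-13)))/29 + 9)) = -1516266450/7151765783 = -0.21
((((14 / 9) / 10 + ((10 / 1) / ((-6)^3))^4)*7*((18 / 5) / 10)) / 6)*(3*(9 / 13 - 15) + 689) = 6221412527869 / 147386304000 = 42.21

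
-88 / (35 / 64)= -5632 / 35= -160.91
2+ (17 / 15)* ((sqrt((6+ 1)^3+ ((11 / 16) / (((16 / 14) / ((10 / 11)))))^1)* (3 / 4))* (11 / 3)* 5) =2+ 187* sqrt(2443) / 32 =290.84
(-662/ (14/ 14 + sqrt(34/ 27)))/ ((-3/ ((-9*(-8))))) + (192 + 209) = -426169/ 7 + 47664*sqrt(102)/ 7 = 7887.69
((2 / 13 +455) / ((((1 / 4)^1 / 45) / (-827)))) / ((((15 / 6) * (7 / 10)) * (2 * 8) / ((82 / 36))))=-1003138595 / 182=-5511750.52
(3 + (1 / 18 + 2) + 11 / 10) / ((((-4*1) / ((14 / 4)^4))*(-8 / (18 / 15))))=665077 / 19200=34.64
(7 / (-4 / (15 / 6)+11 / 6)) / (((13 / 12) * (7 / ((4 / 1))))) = 1440 / 91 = 15.82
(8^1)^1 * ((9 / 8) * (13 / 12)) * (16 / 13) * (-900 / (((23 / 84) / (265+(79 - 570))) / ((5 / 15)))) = 68342400 / 23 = 2971408.70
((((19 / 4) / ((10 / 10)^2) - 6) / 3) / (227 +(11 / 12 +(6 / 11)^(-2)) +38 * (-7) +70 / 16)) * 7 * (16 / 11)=672 / 4807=0.14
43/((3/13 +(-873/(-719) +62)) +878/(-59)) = 23713339/26781514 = 0.89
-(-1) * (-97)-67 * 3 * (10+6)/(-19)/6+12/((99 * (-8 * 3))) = -258805/3762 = -68.79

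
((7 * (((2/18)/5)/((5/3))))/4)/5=7/1500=0.00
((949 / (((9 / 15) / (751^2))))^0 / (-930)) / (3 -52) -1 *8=-364559 / 45570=-8.00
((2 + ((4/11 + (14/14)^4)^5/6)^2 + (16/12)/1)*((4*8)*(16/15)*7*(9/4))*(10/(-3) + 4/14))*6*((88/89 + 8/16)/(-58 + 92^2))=-66739026317818880/9702334608222267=-6.88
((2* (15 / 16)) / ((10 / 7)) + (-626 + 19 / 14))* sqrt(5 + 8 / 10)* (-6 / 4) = 209439* sqrt(145) / 1120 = 2251.77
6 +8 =14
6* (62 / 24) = 31 / 2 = 15.50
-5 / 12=-0.42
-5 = -5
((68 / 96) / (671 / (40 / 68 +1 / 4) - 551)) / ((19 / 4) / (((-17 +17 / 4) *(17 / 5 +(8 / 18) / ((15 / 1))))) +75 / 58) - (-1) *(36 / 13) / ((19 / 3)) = 256938543323 / 584424225060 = 0.44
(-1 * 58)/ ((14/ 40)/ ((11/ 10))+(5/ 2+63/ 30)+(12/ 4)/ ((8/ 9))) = -6.99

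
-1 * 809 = -809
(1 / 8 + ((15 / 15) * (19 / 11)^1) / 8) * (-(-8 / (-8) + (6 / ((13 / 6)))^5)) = -82960185 / 1485172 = -55.86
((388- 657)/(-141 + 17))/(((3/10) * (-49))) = -1345/9114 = -0.15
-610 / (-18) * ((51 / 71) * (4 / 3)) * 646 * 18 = 26796080 / 71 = 377409.58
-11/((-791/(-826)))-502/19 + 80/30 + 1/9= -678817/19323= -35.13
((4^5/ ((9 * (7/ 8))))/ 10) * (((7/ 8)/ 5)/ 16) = 32/ 225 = 0.14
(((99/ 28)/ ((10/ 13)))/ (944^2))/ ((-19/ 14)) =-1287/ 338631680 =-0.00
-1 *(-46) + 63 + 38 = 147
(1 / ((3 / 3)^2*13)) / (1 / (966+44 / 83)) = 80222 / 1079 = 74.35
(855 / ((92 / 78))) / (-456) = -1.59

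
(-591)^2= 349281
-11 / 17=-0.65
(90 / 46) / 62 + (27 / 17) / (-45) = -0.00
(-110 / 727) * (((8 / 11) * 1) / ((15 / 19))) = -304 / 2181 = -0.14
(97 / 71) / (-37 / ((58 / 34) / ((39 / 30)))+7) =-28130 / 436437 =-0.06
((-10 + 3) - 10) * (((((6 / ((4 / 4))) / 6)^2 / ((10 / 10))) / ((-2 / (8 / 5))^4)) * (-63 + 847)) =-3411968 / 625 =-5459.15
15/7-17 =-104/7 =-14.86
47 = 47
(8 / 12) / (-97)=-2 / 291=-0.01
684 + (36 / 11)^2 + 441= 137421 / 121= 1135.71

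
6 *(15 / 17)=90 / 17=5.29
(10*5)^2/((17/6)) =882.35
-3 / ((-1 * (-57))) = -1 / 19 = -0.05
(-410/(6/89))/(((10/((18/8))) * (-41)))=33.38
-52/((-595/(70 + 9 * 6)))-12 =-692/595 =-1.16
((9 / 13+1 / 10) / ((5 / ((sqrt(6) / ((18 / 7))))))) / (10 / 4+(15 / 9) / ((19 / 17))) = 1957 * sqrt(6) / 126750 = 0.04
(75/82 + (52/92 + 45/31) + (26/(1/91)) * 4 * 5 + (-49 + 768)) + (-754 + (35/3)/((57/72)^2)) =998462660081/21106226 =47306.55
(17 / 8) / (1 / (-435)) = -7395 / 8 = -924.38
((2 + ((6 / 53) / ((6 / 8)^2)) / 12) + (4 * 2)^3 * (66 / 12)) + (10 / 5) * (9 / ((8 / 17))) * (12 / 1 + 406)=17941417 / 954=18806.52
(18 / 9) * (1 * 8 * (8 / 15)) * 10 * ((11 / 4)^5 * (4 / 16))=3355.23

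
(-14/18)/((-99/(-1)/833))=-5831/891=-6.54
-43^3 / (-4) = 79507 / 4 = 19876.75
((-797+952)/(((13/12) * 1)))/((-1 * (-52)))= 465/169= 2.75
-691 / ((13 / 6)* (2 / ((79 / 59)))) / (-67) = 163767 / 51389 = 3.19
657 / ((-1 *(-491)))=657 / 491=1.34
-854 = -854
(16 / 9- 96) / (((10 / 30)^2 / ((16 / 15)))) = -13568 / 15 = -904.53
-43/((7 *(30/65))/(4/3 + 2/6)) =-2795/126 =-22.18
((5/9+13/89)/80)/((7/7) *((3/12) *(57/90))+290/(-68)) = -4777/2236659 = -0.00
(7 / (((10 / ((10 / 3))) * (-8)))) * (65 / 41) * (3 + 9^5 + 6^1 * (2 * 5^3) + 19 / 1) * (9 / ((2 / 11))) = -909473565 / 656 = -1386392.63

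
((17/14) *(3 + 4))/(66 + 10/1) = 17/152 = 0.11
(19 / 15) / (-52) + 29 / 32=5503 / 6240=0.88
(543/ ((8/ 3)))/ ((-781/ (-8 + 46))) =-30951/ 3124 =-9.91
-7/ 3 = -2.33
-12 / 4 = -3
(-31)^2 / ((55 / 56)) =53816 / 55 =978.47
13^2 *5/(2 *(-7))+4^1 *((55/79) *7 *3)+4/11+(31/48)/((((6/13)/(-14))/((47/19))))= -49.97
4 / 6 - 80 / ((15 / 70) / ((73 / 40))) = -2042 / 3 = -680.67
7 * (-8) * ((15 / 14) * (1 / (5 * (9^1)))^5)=-4 / 12301875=-0.00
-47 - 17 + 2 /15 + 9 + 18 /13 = -10429 /195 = -53.48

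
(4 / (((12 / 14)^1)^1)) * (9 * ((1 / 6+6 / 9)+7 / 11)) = 679 / 11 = 61.73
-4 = -4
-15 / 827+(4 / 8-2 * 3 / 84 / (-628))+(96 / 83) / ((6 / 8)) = 1221554389 / 603491672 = 2.02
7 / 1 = 7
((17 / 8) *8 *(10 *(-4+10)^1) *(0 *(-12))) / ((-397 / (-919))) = 0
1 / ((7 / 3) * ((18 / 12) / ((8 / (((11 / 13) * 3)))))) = 208 / 231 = 0.90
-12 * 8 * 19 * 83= -151392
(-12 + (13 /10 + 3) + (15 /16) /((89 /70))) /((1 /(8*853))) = -21143311 /445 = -47513.06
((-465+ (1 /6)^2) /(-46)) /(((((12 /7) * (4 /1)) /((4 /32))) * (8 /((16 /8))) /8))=117173 /317952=0.37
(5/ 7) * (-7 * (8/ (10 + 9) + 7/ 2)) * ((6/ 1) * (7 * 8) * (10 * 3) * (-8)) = 30038400/ 19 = 1580968.42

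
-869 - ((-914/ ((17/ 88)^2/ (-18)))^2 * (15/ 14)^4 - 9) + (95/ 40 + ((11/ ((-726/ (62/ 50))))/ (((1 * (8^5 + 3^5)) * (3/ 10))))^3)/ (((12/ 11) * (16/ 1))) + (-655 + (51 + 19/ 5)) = -31289838055403108689568732993470605282448313/ 122173781041678152402859940928000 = -256109271470.68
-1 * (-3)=3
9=9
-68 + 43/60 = -4037/60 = -67.28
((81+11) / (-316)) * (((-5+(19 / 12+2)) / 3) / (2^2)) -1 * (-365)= 4152631 / 11376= 365.03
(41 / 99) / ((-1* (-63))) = 41 / 6237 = 0.01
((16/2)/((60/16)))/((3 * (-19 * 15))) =-32/12825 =-0.00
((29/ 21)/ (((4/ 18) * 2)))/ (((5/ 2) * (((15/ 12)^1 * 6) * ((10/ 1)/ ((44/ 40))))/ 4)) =319/ 4375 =0.07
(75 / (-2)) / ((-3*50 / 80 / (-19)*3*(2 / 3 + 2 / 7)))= -133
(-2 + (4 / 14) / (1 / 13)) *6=72 / 7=10.29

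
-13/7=-1.86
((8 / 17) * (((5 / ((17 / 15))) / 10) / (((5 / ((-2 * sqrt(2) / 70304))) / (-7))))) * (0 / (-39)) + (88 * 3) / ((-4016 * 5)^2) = 33 / 50400800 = 0.00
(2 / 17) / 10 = 1 / 85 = 0.01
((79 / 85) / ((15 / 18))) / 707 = 474 / 300475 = 0.00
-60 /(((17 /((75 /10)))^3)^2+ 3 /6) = -1366875000 /3100999457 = -0.44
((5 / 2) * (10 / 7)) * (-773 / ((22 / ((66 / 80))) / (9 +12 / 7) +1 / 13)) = -11305125 / 10507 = -1075.96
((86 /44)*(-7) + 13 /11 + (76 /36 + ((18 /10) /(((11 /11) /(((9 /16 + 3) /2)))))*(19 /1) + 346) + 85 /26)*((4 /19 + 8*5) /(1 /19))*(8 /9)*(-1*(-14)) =20012855086 /5265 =3801112.08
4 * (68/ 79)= 272/ 79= 3.44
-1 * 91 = -91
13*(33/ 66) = 6.50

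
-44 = -44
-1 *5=-5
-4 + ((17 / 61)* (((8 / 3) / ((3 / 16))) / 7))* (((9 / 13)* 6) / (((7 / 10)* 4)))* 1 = -122788 / 38857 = -3.16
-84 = -84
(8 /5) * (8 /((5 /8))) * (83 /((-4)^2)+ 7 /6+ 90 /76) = 8800 /57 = 154.39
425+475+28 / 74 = 33314 / 37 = 900.38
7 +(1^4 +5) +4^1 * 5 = 33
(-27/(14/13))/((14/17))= -5967/196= -30.44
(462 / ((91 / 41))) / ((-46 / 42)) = -56826 / 299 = -190.05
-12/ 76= -3/ 19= -0.16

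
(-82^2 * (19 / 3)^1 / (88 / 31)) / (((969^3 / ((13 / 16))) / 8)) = -0.00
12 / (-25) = -12 / 25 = -0.48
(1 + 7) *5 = 40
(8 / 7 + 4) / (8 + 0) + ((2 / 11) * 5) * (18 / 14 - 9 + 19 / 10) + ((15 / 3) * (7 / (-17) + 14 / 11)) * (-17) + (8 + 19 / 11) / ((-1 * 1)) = -13483 / 154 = -87.55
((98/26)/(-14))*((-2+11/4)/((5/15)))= -63/104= -0.61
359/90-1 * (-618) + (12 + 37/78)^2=2628283/3380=777.60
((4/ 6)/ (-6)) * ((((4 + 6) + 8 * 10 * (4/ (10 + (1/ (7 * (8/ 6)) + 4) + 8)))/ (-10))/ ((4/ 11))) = 5555/ 7428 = 0.75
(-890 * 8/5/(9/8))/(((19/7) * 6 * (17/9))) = -39872/969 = -41.15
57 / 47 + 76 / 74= 2.24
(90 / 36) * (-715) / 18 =-3575 / 36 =-99.31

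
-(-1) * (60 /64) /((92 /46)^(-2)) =15 /4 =3.75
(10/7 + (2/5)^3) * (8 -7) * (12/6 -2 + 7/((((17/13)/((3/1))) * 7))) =50934/14875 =3.42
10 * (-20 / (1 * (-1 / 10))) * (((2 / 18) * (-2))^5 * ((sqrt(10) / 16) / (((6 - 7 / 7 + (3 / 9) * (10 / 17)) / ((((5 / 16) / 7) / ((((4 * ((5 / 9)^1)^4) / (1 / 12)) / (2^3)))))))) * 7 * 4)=-68 * sqrt(10) / 2385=-0.09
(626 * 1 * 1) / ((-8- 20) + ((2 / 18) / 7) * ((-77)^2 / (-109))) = -614106 / 28315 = -21.69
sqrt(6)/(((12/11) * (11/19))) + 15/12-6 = -19/4 + 19 * sqrt(6)/12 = -0.87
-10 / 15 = -2 / 3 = -0.67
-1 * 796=-796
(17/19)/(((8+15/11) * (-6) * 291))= -187/3416922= -0.00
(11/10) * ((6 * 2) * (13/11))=78/5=15.60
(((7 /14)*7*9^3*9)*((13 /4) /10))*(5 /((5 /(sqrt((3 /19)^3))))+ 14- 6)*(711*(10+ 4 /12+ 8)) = 4669535871*sqrt(57) /5776+ 1556511957 /2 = 784359548.91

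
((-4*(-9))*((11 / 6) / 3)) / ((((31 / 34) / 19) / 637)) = 9053044 / 31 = 292033.68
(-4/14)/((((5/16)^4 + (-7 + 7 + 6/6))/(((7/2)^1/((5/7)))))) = -458752/330805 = -1.39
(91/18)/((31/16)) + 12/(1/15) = 50948/279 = 182.61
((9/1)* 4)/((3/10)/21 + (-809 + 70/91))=-10920/245159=-0.04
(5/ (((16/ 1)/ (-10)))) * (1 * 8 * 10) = -250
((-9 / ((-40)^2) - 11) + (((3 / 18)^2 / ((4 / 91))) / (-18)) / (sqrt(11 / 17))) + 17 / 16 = -9.99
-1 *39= -39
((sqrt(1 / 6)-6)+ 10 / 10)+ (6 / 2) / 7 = -32 / 7+ sqrt(6) / 6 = -4.16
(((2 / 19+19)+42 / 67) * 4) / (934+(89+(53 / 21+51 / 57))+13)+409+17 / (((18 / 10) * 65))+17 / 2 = 169754223173 / 406381599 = 417.72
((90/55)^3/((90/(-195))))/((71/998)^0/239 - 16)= 3020004/5088413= 0.59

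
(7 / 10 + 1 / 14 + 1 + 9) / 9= 377 / 315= 1.20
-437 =-437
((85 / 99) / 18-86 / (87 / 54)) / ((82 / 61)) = -168120331 / 4237596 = -39.67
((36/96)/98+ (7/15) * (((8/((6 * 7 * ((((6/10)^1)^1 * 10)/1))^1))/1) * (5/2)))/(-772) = -865/16341696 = -0.00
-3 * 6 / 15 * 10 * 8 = -96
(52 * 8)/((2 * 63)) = 208/63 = 3.30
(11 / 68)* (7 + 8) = 165 / 68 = 2.43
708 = 708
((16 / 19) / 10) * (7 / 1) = 56 / 95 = 0.59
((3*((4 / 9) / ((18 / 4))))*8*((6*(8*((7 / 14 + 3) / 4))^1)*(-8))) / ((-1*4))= 1792 / 9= 199.11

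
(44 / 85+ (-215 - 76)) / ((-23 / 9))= 222219 / 1955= 113.67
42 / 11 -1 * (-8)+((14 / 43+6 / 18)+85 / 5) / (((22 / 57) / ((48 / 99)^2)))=11627606 / 515097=22.57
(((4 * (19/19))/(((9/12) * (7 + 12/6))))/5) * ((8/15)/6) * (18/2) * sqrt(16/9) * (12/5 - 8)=-7168/10125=-0.71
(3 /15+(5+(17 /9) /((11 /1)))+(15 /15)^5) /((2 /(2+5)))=11039 /495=22.30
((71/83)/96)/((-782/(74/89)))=-2627/277278432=-0.00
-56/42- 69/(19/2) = -490/57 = -8.60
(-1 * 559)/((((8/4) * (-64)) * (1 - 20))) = -0.23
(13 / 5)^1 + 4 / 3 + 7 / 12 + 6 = 631 / 60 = 10.52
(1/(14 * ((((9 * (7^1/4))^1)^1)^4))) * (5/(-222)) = -320/12240050697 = -0.00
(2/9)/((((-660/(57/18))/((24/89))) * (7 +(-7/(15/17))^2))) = -95/23108316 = -0.00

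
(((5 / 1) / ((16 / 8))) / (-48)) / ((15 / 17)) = -17 / 288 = -0.06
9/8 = 1.12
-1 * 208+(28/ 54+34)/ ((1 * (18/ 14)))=-44020/ 243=-181.15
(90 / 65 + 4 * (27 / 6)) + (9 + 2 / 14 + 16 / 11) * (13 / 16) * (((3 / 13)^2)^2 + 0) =3283407 / 169169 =19.41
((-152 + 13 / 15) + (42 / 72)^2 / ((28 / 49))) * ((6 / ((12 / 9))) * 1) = -433549 / 640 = -677.42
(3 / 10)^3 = 27 / 1000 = 0.03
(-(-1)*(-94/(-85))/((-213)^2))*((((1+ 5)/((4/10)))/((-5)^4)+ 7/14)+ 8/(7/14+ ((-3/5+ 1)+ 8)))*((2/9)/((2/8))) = 3967928/128706181875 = 0.00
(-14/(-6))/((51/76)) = 532/153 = 3.48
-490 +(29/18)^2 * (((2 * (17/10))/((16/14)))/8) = -50703121/103680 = -489.03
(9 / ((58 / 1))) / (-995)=-9 / 57710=-0.00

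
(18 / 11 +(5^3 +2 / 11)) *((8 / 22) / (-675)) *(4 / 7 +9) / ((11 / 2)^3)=-66464 / 16910355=-0.00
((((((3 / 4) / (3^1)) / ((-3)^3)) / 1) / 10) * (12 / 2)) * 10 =-1 / 18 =-0.06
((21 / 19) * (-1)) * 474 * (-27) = 268758 / 19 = 14145.16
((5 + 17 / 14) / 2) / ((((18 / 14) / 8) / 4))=232 / 3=77.33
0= 0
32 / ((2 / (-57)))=-912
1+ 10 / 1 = 11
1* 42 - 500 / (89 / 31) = -11762 / 89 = -132.16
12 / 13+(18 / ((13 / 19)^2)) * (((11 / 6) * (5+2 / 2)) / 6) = 12069 / 169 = 71.41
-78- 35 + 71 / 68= -7613 / 68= -111.96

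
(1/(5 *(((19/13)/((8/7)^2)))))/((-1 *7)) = -832/32585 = -0.03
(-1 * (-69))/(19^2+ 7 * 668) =1/73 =0.01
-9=-9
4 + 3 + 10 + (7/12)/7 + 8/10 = 1073/60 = 17.88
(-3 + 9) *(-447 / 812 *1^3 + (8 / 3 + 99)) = 246319 / 406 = 606.70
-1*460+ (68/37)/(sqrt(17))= -460+ 4*sqrt(17)/37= -459.55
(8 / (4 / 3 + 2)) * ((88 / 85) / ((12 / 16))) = 1408 / 425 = 3.31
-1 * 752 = -752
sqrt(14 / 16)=sqrt(14) / 4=0.94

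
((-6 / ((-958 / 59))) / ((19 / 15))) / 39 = 0.01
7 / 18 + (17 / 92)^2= 32225 / 76176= 0.42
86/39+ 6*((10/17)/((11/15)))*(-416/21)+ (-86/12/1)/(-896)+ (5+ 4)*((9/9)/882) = -2839541519/30494464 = -93.12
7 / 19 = 0.37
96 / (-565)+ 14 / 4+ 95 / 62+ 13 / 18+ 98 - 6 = 30765487 / 315270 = 97.58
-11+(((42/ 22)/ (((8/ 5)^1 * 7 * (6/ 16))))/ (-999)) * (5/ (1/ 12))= -40393/ 3663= -11.03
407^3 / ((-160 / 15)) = -202257429 / 32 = -6320544.66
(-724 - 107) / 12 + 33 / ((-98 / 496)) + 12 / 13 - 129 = -928357 / 2548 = -364.35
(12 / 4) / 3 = 1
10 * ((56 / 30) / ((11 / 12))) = 224 / 11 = 20.36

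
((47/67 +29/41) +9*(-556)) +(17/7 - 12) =-96378875/19229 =-5012.16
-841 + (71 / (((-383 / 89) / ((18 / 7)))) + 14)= -2330929 / 2681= -869.43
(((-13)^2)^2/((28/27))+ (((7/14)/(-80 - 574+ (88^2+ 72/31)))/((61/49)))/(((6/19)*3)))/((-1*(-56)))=93080711223013/189264245184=491.80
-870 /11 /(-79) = 870 /869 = 1.00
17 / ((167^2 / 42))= 714 / 27889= 0.03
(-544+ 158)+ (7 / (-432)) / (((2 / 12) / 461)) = -31019 / 72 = -430.82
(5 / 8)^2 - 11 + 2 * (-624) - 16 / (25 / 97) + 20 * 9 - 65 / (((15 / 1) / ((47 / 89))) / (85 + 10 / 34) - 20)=-487821415283 / 428897600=-1137.38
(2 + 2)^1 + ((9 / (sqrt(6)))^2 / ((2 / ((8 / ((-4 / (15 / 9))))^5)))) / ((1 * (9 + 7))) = -3053 / 18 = -169.61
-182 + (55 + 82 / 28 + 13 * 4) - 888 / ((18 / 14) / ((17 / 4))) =-126311 / 42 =-3007.40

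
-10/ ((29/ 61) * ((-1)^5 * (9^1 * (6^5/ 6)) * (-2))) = -305/ 338256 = -0.00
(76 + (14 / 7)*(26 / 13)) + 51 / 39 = 1057 / 13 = 81.31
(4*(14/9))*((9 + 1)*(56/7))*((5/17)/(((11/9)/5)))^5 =287043750000000/228669389707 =1255.28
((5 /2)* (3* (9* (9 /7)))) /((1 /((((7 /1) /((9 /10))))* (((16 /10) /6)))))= 180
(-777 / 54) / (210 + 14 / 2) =-37 / 558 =-0.07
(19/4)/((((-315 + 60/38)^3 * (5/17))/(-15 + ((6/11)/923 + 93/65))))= 127169447257/17867279763815625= 0.00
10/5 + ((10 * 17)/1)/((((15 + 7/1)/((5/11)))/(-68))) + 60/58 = -827452/3509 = -235.81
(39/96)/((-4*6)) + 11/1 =10.98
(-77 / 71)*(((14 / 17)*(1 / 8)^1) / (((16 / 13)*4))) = -7007 / 308992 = -0.02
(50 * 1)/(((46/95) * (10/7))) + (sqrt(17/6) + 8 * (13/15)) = 80.90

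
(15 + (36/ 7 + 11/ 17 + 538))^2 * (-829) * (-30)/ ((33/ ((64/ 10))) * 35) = 234598671056896/ 5451985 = 43029955.34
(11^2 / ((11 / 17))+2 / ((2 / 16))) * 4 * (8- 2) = 4872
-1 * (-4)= 4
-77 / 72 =-1.07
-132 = -132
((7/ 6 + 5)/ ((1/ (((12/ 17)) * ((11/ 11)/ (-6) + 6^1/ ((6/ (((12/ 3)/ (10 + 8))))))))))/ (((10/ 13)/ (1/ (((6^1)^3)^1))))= 481/ 330480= 0.00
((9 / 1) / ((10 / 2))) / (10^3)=9 / 5000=0.00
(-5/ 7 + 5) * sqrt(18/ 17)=90 * sqrt(34)/ 119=4.41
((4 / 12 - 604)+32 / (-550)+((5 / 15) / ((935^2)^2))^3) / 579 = -7276828604003851479208086629696748046874 / 6978814558142159392961920804461181640625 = -1.04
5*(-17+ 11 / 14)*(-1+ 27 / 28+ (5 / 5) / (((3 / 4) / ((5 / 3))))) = -625385 / 3528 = -177.26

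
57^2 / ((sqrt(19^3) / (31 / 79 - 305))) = -216576*sqrt(19) / 79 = -11949.78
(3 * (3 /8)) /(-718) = -9 /5744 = -0.00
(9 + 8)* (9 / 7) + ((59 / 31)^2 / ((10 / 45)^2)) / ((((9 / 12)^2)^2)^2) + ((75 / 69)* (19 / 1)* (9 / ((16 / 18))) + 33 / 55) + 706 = 837285931409 / 501296040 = 1670.24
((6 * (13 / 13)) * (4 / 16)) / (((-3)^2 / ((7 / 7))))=1 / 6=0.17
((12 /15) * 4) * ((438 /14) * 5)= 3504 /7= 500.57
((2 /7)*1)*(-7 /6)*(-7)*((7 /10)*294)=2401 /5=480.20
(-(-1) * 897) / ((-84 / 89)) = -950.39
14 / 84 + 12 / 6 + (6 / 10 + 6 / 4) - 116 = -1676 / 15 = -111.73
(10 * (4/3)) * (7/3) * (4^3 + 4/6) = 54320/27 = 2011.85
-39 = -39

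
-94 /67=-1.40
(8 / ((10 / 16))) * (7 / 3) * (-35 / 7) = -448 / 3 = -149.33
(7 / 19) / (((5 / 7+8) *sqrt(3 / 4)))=98 *sqrt(3) / 3477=0.05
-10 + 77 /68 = -8.87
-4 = -4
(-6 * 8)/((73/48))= -2304/73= -31.56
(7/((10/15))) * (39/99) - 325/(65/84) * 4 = -36869/22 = -1675.86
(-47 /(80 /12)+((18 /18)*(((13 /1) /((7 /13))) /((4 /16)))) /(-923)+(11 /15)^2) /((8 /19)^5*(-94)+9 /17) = 124585389167711 /13454056242900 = 9.26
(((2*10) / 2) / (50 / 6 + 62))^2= 900 / 44521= 0.02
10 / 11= 0.91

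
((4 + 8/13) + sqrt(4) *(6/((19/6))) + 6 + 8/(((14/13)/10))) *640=98141440/1729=56761.97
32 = 32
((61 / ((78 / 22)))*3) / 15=671 / 195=3.44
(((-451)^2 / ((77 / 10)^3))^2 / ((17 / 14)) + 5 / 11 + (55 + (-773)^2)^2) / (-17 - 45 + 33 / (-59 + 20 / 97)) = -7823182734113279712863 / 1370537756357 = -5708111796.14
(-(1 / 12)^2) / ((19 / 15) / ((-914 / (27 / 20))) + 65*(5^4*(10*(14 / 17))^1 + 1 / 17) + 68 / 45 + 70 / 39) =-0.00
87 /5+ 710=3637 /5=727.40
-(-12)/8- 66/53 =27/106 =0.25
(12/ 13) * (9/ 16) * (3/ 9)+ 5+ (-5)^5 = -162231/ 52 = -3119.83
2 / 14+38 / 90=178 / 315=0.57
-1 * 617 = -617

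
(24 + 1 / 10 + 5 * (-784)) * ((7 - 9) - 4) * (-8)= -935016 / 5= -187003.20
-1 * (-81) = 81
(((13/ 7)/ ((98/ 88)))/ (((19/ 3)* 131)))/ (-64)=-429/ 13659632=-0.00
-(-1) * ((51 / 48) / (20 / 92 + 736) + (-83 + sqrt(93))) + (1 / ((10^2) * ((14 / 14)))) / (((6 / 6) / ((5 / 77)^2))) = -19046168475 / 229476016 + sqrt(93) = -73.35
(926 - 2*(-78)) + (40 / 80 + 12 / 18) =6499 / 6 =1083.17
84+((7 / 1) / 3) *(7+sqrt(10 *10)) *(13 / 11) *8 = 15148 / 33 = 459.03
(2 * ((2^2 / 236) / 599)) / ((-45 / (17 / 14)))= -17 / 11132415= -0.00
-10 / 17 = -0.59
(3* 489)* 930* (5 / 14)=3410775 / 7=487253.57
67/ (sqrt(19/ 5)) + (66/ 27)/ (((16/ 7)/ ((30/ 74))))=34.80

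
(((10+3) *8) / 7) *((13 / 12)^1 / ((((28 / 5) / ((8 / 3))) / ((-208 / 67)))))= -703040 / 29547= -23.79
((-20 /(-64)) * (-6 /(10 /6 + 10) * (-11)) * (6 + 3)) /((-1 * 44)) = -81 /224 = -0.36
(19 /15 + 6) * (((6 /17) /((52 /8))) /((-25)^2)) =436 /690625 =0.00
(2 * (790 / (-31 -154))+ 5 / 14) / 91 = -4239 / 47138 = -0.09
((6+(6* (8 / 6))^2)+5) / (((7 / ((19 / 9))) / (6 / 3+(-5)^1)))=-475 / 7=-67.86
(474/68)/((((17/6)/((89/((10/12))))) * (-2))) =-189837/1445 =-131.38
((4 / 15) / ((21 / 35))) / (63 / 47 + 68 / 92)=1081 / 5058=0.21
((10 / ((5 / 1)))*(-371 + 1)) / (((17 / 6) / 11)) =-48840 / 17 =-2872.94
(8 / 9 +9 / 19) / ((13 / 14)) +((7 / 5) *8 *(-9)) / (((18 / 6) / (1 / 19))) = -3346 / 11115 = -0.30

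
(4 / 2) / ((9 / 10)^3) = 2000 / 729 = 2.74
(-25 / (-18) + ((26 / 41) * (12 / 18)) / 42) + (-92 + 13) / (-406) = 13263 / 8323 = 1.59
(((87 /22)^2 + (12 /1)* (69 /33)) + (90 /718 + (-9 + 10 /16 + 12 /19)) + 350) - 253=859089299 /6602728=130.11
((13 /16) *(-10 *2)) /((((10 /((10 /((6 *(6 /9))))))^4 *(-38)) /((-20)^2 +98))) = 16185 /19456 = 0.83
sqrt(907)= 30.12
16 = 16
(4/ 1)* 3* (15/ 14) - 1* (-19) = 223/ 7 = 31.86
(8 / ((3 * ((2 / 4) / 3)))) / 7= 16 / 7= 2.29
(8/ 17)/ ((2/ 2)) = 8/ 17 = 0.47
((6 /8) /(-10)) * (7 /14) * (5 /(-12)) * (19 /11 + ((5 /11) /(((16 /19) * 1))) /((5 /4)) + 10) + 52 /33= 14917 /8448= 1.77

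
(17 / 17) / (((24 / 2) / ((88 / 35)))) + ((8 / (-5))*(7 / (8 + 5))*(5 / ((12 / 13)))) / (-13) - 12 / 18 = -134 / 1365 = -0.10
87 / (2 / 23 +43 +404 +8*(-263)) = -667 / 12703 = -0.05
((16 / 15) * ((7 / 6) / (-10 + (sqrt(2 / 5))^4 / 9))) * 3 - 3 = -3789 / 1123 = -3.37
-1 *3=-3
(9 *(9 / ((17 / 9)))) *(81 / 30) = 19683 / 170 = 115.78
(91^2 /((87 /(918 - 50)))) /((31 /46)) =10665928 /87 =122596.87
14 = 14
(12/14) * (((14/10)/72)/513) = 1/30780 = 0.00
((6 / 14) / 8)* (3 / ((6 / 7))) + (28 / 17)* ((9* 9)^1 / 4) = 33.54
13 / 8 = 1.62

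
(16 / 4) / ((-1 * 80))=-0.05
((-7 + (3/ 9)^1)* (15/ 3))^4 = 100000000/ 81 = 1234567.90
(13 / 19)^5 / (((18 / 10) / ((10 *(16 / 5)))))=59406880 / 22284891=2.67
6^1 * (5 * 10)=300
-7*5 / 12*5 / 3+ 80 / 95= -2749 / 684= -4.02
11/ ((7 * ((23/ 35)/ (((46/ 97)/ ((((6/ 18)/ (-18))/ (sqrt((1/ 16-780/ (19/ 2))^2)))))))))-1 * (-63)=-36572949/ 7372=-4961.06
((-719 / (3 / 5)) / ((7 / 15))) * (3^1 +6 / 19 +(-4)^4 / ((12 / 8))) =-178258075 / 399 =-446762.09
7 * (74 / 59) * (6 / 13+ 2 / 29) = 103600 / 22243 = 4.66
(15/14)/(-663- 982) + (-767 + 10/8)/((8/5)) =-35270493/73696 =-478.59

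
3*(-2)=-6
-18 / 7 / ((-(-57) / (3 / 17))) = -18 / 2261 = -0.01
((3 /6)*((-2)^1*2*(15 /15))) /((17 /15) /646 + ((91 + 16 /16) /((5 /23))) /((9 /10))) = -3420 /804083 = -0.00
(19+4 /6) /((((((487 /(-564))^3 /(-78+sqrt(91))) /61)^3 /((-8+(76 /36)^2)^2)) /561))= 90019299460835446321639962725316690444288 /1540851022625543030745127 -3330114612218520653343662823276751355904 * sqrt(91) /1540851022625543030745127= 37805102418993207.31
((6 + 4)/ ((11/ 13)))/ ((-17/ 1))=-130/ 187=-0.70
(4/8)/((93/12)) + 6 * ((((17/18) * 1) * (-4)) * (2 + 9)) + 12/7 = -161158/651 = -247.55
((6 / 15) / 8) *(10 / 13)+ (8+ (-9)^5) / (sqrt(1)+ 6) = -1535059 / 182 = -8434.39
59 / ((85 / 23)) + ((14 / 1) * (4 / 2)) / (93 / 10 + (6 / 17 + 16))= 903211 / 52955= 17.06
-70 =-70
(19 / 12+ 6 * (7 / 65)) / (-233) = -1739 / 181740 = -0.01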